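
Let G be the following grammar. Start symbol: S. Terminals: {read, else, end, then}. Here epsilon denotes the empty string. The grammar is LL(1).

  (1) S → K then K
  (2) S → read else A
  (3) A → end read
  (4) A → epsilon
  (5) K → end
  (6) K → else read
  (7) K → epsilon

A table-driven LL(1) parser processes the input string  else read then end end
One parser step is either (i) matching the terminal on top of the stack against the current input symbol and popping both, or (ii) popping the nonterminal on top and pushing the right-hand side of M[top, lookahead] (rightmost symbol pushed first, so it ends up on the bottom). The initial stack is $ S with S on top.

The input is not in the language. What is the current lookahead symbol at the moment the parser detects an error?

     Stack               Input                     Action
  1  $ S                 else read then end end $  expand S → K then K
  2  $ K then K          else read then end end $  expand K → else read
  3  $ K then read else  else read then end end $  match else
  4  $ K then read       read then end end $       match read
  5  $ K then            then end end $            match then
  6  $ K                 end end $                 expand K → end
  7  $ end               end end $                 match end
  8  $                   end $                     error: stack empty but input remains

end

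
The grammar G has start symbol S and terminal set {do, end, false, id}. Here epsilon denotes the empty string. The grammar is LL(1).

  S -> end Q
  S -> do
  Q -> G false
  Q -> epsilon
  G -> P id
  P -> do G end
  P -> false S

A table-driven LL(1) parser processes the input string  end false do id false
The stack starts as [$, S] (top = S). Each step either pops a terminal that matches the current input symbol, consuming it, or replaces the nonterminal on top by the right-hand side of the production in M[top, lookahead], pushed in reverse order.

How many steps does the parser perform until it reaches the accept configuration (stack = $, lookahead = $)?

      Stack               Input                    Action
   1  $ S                 end false do id false $  expand S -> end Q
   2  $ Q end             end false do id false $  match end
   3  $ Q                 false do id false $      expand Q -> G false
   4  $ false G           false do id false $      expand G -> P id
   5  $ false id P        false do id false $      expand P -> false S
   6  $ false id S false  false do id false $      match false
   7  $ false id S        do id false $            expand S -> do
   8  $ false id do       do id false $            match do
   9  $ false id          id false $               match id
  10  $ false             false $                  match false
Accept reached after 10 steps.

10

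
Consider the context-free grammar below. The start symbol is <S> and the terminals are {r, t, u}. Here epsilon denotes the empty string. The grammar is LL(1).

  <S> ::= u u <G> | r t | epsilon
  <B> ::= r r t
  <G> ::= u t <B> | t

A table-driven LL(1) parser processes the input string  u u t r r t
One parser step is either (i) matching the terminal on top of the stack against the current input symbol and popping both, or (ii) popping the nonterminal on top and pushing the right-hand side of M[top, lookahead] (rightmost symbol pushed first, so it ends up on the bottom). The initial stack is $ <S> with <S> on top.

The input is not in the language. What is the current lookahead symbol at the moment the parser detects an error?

     Stack      Input          Action
  1  $ <S>      u u t r r t $  expand <S> ::= u u <G>
  2  $ <G> u u  u u t r r t $  match u
  3  $ <G> u    u t r r t $    match u
  4  $ <G>      t r r t $      expand <G> ::= t
  5  $ t        t r r t $      match t
  6  $          r r t $        error: stack empty but input remains

r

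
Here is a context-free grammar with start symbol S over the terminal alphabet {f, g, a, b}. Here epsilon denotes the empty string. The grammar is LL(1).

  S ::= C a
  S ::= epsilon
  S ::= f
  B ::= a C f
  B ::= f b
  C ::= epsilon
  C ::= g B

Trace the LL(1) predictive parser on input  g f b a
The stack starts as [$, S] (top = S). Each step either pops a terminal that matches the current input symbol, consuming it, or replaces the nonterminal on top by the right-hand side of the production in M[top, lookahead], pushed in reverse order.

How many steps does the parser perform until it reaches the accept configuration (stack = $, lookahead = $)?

7

step 1: stack=$ S  input=g f b a $  — expand S ::= C a
step 2: stack=$ a C  input=g f b a $  — expand C ::= g B
step 3: stack=$ a B g  input=g f b a $  — match g
step 4: stack=$ a B  input=f b a $  — expand B ::= f b
step 5: stack=$ a b f  input=f b a $  — match f
step 6: stack=$ a b  input=b a $  — match b
step 7: stack=$ a  input=a $  — match a
Accept reached after 7 steps.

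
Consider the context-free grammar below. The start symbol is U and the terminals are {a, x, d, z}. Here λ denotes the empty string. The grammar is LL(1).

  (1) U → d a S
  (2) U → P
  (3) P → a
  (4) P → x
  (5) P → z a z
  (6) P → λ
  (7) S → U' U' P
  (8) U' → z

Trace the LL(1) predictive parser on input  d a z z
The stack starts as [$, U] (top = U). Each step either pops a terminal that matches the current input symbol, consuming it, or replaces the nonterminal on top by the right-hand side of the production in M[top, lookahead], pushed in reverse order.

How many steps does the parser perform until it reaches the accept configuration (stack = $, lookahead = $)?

9

     Stack      Input      Action
  1  $ U        d a z z $  expand U → d a S
  2  $ S a d    d a z z $  match d
  3  $ S a      a z z $    match a
  4  $ S        z z $      expand S → U' U' P
  5  $ P U' U'  z z $      expand U' → z
  6  $ P U' z   z z $      match z
  7  $ P U'     z $        expand U' → z
  8  $ P z      z $        match z
  9  $ P        $          expand P → λ
Accept reached after 9 steps.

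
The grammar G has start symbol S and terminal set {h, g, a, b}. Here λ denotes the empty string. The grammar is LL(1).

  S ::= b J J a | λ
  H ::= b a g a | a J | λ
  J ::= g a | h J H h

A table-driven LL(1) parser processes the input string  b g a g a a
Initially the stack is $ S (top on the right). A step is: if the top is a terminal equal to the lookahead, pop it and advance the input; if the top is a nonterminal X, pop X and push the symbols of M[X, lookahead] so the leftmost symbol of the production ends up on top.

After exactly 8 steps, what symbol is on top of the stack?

a

     Stack      Input          Action
  1  $ S        b g a g a a $  expand S ::= b J J a
  2  $ a J J b  b g a g a a $  match b
  3  $ a J J    g a g a a $    expand J ::= g a
  4  $ a J a g  g a g a a $    match g
  5  $ a J a    a g a a $      match a
  6  $ a J      g a a $        expand J ::= g a
  7  $ a a g    g a a $        match g
  8  $ a a      a a $          match a
Stack after step 8: $ a (top = a).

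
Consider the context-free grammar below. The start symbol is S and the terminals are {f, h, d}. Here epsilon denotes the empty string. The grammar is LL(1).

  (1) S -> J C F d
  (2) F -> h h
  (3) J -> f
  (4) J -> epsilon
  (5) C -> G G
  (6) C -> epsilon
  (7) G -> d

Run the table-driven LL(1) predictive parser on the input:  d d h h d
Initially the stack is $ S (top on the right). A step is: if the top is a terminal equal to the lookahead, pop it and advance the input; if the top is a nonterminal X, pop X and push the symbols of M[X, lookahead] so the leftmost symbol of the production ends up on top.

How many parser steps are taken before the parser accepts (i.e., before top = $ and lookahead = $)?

step 1: stack=$ S  input=d d h h d $  — expand S -> J C F d
step 2: stack=$ d F C J  input=d d h h d $  — expand J -> epsilon
step 3: stack=$ d F C  input=d d h h d $  — expand C -> G G
step 4: stack=$ d F G G  input=d d h h d $  — expand G -> d
step 5: stack=$ d F G d  input=d d h h d $  — match d
step 6: stack=$ d F G  input=d h h d $  — expand G -> d
step 7: stack=$ d F d  input=d h h d $  — match d
step 8: stack=$ d F  input=h h d $  — expand F -> h h
step 9: stack=$ d h h  input=h h d $  — match h
step 10: stack=$ d h  input=h d $  — match h
step 11: stack=$ d  input=d $  — match d
Accept reached after 11 steps.

11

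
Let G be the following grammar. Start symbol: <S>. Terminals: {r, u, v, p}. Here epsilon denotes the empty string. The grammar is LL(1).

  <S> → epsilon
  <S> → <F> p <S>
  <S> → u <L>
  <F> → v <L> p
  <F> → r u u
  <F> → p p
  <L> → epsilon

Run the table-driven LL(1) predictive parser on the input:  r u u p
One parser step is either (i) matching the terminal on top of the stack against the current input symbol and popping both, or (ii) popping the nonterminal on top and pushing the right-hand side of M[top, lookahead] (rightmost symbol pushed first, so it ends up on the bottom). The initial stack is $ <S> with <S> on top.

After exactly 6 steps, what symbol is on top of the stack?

<S>

step 1: stack=$ <S>  input=r u u p $  — expand <S> → <F> p <S>
step 2: stack=$ <S> p <F>  input=r u u p $  — expand <F> → r u u
step 3: stack=$ <S> p u u r  input=r u u p $  — match r
step 4: stack=$ <S> p u u  input=u u p $  — match u
step 5: stack=$ <S> p u  input=u p $  — match u
step 6: stack=$ <S> p  input=p $  — match p
Stack after step 6: $ <S> (top = <S>).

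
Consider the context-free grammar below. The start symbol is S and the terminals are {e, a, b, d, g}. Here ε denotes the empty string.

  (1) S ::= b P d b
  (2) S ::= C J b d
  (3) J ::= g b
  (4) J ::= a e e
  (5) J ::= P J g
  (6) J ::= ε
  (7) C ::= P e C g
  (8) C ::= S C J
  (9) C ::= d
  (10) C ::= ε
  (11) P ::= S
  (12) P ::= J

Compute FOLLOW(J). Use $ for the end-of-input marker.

{a, b, d, e, g}

FIRST(S) = {a, b, d, e, g}  (via C J b d)
FIRST(J) = {ε, a, b, d, e, g}  (via P J g)
FIRST(P) = {ε, a, b, d, e, g}  (via S, J)
FIRST(C) = {ε, a, b, d, e, g}  (via P e C g, S C J)
FOLLOW(S) includes $ since S is the start symbol.
FOLLOW(C): in S::=C J b d, C is followed by J b d with FIRST {a, b, d, e, g}; in C::=P e C g, C is followed by g with FIRST {g}; in C::=S C J, C is followed by J with FIRST {ε, a, b, d, e, g}; in C::=S C J, the suffix after C is nullable (adds nothing new). Thus FOLLOW(C) = {a, b, d, e, g}.
FOLLOW(P): in S::=b P d b, P is followed by d b with FIRST {d}; in J::=P J g, P is followed by J g with FIRST {a, b, d, e, g}; in C::=P e C g, P is followed by e C g with FIRST {e}. Thus FOLLOW(P) = {a, b, d, e, g}.
FOLLOW(S): in C::=S C J, S is followed by C J with FIRST {ε, a, b, d, e, g}; in C::=S C J, the suffix after S is nullable, so FOLLOW(S) ⊇ FOLLOW(C) = {a, b, d, e, g}; in P::=S, the suffix after S is empty, so FOLLOW(S) ⊇ FOLLOW(P) = {a, b, d, e, g}. Thus FOLLOW(S) = {$, a, b, d, e, g}.
FOLLOW(J): in S::=C J b d, J is followed by b d with FIRST {b}; in J::=P J g, J is followed by g with FIRST {g}; in C::=S C J, the suffix after J is empty, so FOLLOW(J) ⊇ FOLLOW(C) = {a, b, d, e, g}; in P::=J, the suffix after J is empty, so FOLLOW(J) ⊇ FOLLOW(P) = {a, b, d, e, g}. Thus FOLLOW(J) = {a, b, d, e, g}.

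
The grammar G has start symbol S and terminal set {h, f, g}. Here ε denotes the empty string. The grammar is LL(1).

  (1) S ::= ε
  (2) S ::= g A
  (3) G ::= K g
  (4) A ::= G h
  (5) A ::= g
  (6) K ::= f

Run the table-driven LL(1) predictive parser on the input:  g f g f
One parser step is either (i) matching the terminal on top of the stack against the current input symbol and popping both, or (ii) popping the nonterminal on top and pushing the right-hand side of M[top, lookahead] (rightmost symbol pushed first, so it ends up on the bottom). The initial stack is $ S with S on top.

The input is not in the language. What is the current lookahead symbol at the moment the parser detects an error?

     Stack    Input      Action
  1  $ S      g f g f $  expand S ::= g A
  2  $ A g    g f g f $  match g
  3  $ A      f g f $    expand A ::= G h
  4  $ h G    f g f $    expand G ::= K g
  5  $ h g K  f g f $    expand K ::= f
  6  $ h g f  f g f $    match f
  7  $ h g    g f $      match g
  8  $ h      f $        error: top is terminal h but lookahead is f

f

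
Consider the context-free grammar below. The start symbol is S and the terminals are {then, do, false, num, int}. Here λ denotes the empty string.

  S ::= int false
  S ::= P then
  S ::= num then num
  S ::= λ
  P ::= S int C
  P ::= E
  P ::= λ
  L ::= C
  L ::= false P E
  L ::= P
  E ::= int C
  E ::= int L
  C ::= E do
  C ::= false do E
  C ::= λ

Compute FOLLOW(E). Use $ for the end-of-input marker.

{do, int, then}

FIRST(E) = {int}
FIRST(C) = {λ, false, int}  (via E do)
FIRST(S) = {λ, int, num, then}  (via P then)
FIRST(P) = {λ, int, num, then}  (via S int C, E)
FIRST(L) = {λ, false, int, num, then}  (via C, P)
FOLLOW(S) includes $ since S is the start symbol.
FOLLOW(S): in P::=S int C, S is followed by int C with FIRST {int}. Thus FOLLOW(S) = {$, int}.
FOLLOW(P): in S::=P then, P is followed by then with FIRST {then}; in L::=false P E, P is followed by E with FIRST {int}; in L::=P, the suffix after P is empty, so FOLLOW(P) ⊇ FOLLOW(L) = {do, int, then}. Thus FOLLOW(P) = {do, int, then}.
FOLLOW(L): in E::=int L, the suffix after L is empty, so FOLLOW(L) ⊇ FOLLOW(E) = {do, int, then}. Thus FOLLOW(L) = {do, int, then}.
FOLLOW(E): in P::=E, the suffix after E is empty, so FOLLOW(E) ⊇ FOLLOW(P) = {do, int, then}; in L::=false P E, the suffix after E is empty, so FOLLOW(E) ⊇ FOLLOW(L) = {do, int, then}; in C::=E do, E is followed by do with FIRST {do}; in C::=false do E, the suffix after E is empty, so FOLLOW(E) ⊇ FOLLOW(C) = {do, int, then}. Thus FOLLOW(E) = {do, int, then}.
FOLLOW(C): in P::=S int C, the suffix after C is empty, so FOLLOW(C) ⊇ FOLLOW(P) = {do, int, then}; in L::=C, the suffix after C is empty, so FOLLOW(C) ⊇ FOLLOW(L) = {do, int, then}; in E::=int C, the suffix after C is empty, so FOLLOW(C) ⊇ FOLLOW(E) = {do, int, then}. Thus FOLLOW(C) = {do, int, then}.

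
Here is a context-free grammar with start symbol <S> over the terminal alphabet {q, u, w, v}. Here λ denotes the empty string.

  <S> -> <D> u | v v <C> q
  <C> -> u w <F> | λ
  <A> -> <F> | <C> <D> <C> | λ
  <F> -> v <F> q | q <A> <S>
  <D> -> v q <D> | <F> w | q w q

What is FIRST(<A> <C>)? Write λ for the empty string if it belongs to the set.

{λ, q, u, v}

FIRST(<C>): from <C>->u w <F> we get {u}; from <C>->λ we get {λ}. So FIRST(<C>) = {λ, u}.
FIRST(<F>): from <F>->v <F> q we get {v}; from <F>->q <A> <S> we get {q}. So FIRST(<F>) = {q, v}.
FIRST(<D>): from <D>->v q <D> we get {v}; from <D>-><F> w we get {q, v}; from <D>->q w q we get {q}. So FIRST(<D>) = {q, v}.
FIRST(<S>): from <S>-><D> u we get {q, v}; from <S>->v v <C> q we get {v}. So FIRST(<S>) = {q, v}.
FIRST(<A>): from <A>-><F> we get {q, v}; from <A>-><C> <D> <C> we get {q, u, v}; from <A>->λ we get {λ}. So FIRST(<A>) = {λ, q, u, v}.
FIRST(<A> <C>): take FIRST of each symbol in turn, carrying on past any symbol whose FIRST contains λ; result {λ, q, u, v}.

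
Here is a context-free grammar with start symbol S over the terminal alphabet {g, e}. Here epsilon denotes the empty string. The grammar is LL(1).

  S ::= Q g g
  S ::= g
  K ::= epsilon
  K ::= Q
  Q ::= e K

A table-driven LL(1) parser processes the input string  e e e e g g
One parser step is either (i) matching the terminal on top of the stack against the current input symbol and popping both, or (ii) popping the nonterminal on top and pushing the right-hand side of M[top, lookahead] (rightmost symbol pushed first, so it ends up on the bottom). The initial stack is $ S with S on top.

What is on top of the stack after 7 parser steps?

     Stack      Input          Action
  1  $ S        e e e e g g $  expand S ::= Q g g
  2  $ g g Q    e e e e g g $  expand Q ::= e K
  3  $ g g K e  e e e e g g $  match e
  4  $ g g K    e e e g g $    expand K ::= Q
  5  $ g g Q    e e e g g $    expand Q ::= e K
  6  $ g g K e  e e e g g $    match e
  7  $ g g K    e e g g $      expand K ::= Q
Stack after step 7: $ g g Q (top = Q).

Q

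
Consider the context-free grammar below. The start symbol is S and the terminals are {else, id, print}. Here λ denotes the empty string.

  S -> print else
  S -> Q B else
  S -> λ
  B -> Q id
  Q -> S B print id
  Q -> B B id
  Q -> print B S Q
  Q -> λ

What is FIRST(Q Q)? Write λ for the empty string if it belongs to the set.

{λ, id, print}

FIRST(S) = {λ, id, print}  (via Q B else)
FIRST(B) = {id, print}  (via Q id)
FIRST(Q) = {λ, id, print}  (via S B print id, B B id)
FIRST(Q Q): take FIRST of each symbol in turn, carrying on past any symbol whose FIRST contains λ; result {λ, id, print}.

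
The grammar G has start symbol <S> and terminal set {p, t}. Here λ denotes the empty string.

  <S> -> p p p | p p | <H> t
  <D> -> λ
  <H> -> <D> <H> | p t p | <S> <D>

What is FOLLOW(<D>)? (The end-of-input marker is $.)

FIRST(<D>) = {λ}
FIRST(<S>) = {p}  (via <H> t)
FIRST(<H>) = {p}  (via <D> <H>, <S> <D>)
FOLLOW(<S>) includes $ since <S> is the start symbol.
FOLLOW(<H>): in <S>-><H> t, <H> is followed by t with FIRST {t}; in <H>-><D> <H>, the suffix after <H> is empty (adds nothing new). Thus FOLLOW(<H>) = {t}.
FOLLOW(<S>): in <H>-><S> <D>, <S> is followed by <D> with FIRST {λ}; in <H>-><S> <D>, the suffix after <S> is nullable, so FOLLOW(<S>) ⊇ FOLLOW(<H>) = {t}. Thus FOLLOW(<S>) = {$, t}.
FOLLOW(<D>): in <H>-><D> <H>, <D> is followed by <H> with FIRST {p}; in <H>-><S> <D>, the suffix after <D> is empty, so FOLLOW(<D>) ⊇ FOLLOW(<H>) = {t}. Thus FOLLOW(<D>) = {p, t}.

{p, t}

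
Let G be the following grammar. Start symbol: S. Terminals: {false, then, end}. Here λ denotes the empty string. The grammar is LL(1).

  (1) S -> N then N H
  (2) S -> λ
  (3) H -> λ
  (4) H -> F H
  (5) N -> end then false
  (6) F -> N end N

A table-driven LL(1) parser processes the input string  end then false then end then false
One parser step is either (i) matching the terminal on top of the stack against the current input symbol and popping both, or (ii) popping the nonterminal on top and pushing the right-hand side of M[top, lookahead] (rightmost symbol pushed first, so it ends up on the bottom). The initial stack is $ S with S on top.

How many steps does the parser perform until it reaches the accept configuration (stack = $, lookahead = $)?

      Stack                      Input                                 Action
   1  $ S                        end then false then end then false $  expand S -> N then N H
   2  $ H N then N               end then false then end then false $  expand N -> end then false
   3  $ H N then false then end  end then false then end then false $  match end
   4  $ H N then false then      then false then end then false $      match then
   5  $ H N then false           false then end then false $           match false
   6  $ H N then                 then end then false $                 match then
   7  $ H N                      end then false $                      expand N -> end then false
   8  $ H false then end         end then false $                      match end
   9  $ H false then             then false $                          match then
  10  $ H false                  false $                               match false
  11  $ H                        $                                     expand H -> λ
Accept reached after 11 steps.

11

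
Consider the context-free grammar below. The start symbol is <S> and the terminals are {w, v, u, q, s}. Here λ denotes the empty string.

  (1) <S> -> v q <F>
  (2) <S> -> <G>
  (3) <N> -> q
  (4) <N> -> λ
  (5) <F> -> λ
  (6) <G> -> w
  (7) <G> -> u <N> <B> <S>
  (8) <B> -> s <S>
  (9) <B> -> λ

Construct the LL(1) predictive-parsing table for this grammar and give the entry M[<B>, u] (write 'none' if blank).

FIRST(<N>) = {λ, q}
FIRST(<F>) = {λ}
FIRST(<G>) = {u, w}
FIRST(<B>) = {λ, s}
FIRST(<S>) = {u, v, w}  (via <G>)
FOLLOW(<S>) includes $ since <S> is the start symbol.
FOLLOW(<B>): in <G>->u <N> <B> <S>, <B> is followed by <S> with FIRST {u, v, w}. Thus FOLLOW(<B>) = {u, v, w}.
For <B> -> s <S>: FIRST(s <S>) = {s}, so it goes in M[<B>, t] for t ∈ {s}.
For <B> -> λ: FIRST(λ) = {λ}, so it goes in M[<B>, t] for t ∈ {}; since λ ∈ FIRST, also for every t ∈ FOLLOW(<B>) = {u, v, w}.

<B> -> λ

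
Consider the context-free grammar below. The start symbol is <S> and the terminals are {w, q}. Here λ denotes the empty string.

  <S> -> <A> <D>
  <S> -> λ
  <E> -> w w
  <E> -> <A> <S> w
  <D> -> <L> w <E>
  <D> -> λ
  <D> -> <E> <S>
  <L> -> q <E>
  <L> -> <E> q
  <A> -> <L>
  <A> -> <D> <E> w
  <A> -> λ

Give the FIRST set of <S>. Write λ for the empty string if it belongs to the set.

{λ, q, w}

FIRST(<S>) = {λ, q, w}  (via <A> <D>)
FIRST(<E>) = {q, w}  (via <A> <S> w)
FIRST(<L>) = {q, w}  (via <E> q)
FIRST(<D>) = {λ, q, w}  (via <L> w <E>, <E> <S>)
FIRST(<A>) = {λ, q, w}  (via <L>, <D> <E> w)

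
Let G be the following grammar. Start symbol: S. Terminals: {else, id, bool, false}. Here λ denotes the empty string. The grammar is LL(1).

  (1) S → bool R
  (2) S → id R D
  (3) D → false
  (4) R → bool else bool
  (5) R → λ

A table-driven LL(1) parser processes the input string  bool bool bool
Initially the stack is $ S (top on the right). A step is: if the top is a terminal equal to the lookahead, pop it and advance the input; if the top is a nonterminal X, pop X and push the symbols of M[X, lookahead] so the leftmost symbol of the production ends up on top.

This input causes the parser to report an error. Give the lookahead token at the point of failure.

step 1: stack=$ S  input=bool bool bool $  — expand S → bool R
step 2: stack=$ R bool  input=bool bool bool $  — match bool
step 3: stack=$ R  input=bool bool $  — expand R → bool else bool
step 4: stack=$ bool else bool  input=bool bool $  — match bool
step 5: stack=$ bool else  input=bool $  — error: top is terminal else but lookahead is bool

bool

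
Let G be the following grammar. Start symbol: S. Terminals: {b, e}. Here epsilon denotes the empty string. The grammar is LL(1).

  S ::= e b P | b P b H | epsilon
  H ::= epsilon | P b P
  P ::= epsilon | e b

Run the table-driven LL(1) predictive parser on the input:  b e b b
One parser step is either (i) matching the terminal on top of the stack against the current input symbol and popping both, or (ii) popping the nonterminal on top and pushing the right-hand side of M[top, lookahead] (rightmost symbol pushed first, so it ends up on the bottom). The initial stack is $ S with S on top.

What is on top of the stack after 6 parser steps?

H

     Stack      Input      Action
  1  $ S        b e b b $  expand S ::= b P b H
  2  $ H b P b  b e b b $  match b
  3  $ H b P    e b b $    expand P ::= e b
  4  $ H b b e  e b b $    match e
  5  $ H b b    b b $      match b
  6  $ H b      b $        match b
Stack after step 6: $ H (top = H).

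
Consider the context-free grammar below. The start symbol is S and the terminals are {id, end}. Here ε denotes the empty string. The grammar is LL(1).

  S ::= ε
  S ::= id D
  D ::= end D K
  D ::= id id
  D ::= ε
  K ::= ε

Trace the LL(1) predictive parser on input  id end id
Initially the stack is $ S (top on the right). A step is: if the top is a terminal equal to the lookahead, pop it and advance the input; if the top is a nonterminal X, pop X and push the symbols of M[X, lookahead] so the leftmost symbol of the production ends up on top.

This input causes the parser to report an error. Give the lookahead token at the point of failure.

step 1: stack=$ S  input=id end id $  — expand S ::= id D
step 2: stack=$ D id  input=id end id $  — match id
step 3: stack=$ D  input=end id $  — expand D ::= end D K
step 4: stack=$ K D end  input=end id $  — match end
step 5: stack=$ K D  input=id $  — expand D ::= id id
step 6: stack=$ K id id  input=id $  — match id
step 7: stack=$ K id  input=$  — error: top is terminal id but lookahead is $

$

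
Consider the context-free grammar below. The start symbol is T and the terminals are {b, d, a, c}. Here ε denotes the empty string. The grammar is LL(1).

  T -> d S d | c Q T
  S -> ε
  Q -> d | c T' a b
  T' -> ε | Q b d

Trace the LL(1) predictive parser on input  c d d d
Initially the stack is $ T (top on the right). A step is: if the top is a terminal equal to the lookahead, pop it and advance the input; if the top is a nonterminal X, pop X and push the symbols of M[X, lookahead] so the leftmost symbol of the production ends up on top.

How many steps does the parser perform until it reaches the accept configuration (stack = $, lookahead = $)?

step 1: stack=$ T  input=c d d d $  — expand T -> c Q T
step 2: stack=$ T Q c  input=c d d d $  — match c
step 3: stack=$ T Q  input=d d d $  — expand Q -> d
step 4: stack=$ T d  input=d d d $  — match d
step 5: stack=$ T  input=d d $  — expand T -> d S d
step 6: stack=$ d S d  input=d d $  — match d
step 7: stack=$ d S  input=d $  — expand S -> ε
step 8: stack=$ d  input=d $  — match d
Accept reached after 8 steps.

8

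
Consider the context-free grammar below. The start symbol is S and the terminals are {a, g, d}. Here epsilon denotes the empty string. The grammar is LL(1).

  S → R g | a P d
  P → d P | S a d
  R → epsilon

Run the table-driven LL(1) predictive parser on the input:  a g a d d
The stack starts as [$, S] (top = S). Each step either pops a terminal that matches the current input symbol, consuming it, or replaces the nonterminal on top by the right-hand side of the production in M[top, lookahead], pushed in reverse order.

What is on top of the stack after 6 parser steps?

a

     Stack        Input        Action
  1  $ S          a g a d d $  expand S → a P d
  2  $ d P a      a g a d d $  match a
  3  $ d P        g a d d $    expand P → S a d
  4  $ d d a S    g a d d $    expand S → R g
  5  $ d d a g R  g a d d $    expand R → epsilon
  6  $ d d a g    g a d d $    match g
Stack after step 6: $ d d a (top = a).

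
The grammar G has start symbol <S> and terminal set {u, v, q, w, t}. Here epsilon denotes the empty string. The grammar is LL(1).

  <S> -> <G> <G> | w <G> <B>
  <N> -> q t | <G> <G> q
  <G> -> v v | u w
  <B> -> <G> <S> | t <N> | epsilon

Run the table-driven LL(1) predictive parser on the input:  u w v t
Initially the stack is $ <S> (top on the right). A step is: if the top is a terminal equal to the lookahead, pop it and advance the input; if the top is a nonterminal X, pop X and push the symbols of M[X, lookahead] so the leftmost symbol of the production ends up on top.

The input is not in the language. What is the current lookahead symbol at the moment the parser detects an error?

     Stack      Input      Action
  1  $ <S>      u w v t $  expand <S> -> <G> <G>
  2  $ <G> <G>  u w v t $  expand <G> -> u w
  3  $ <G> w u  u w v t $  match u
  4  $ <G> w    w v t $    match w
  5  $ <G>      v t $      expand <G> -> v v
  6  $ v v      v t $      match v
  7  $ v        t $        error: top is terminal v but lookahead is t

t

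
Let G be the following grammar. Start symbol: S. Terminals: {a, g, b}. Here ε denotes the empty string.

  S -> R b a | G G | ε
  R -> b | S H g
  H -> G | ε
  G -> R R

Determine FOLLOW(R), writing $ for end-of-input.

{$, b, g}

FIRST(S): from S->R b a we get {b, g}; from S->G G we get {b, g}; from S->ε we get {ε}. So FIRST(S) = {ε, b, g}.
FIRST(R): from R->b we get {b}; from R->S H g we get {b, g}. So FIRST(R) = {b, g}.
FIRST(G): from G->R R we get {b, g}. So FIRST(G) = {b, g}.
FIRST(H): from H->G we get {b, g}; from H->ε we get {ε}. So FIRST(H) = {ε, b, g}.
FOLLOW(S) includes $ since S is the start symbol.
FOLLOW(S): in R->S H g, S is followed by H g with FIRST {b, g}. Thus FOLLOW(S) = {$, b, g}.
FOLLOW(H): in R->S H g, H is followed by g with FIRST {g}. Thus FOLLOW(H) = {g}.
FOLLOW(G): in S->G G (occurrence 1), G is followed by G with FIRST {b, g}; in S->G G (occurrence 2), the suffix after G is empty, so FOLLOW(G) ⊇ FOLLOW(S) = {$, b, g}; in H->G, the suffix after G is empty, so FOLLOW(G) ⊇ FOLLOW(H) = {g}. Thus FOLLOW(G) = {$, b, g}.
FOLLOW(R): in S->R b a, R is followed by b a with FIRST {b}; in G->R R (occurrence 1), R is followed by R with FIRST {b, g}; in G->R R (occurrence 2), the suffix after R is empty, so FOLLOW(R) ⊇ FOLLOW(G) = {$, b, g}. Thus FOLLOW(R) = {$, b, g}.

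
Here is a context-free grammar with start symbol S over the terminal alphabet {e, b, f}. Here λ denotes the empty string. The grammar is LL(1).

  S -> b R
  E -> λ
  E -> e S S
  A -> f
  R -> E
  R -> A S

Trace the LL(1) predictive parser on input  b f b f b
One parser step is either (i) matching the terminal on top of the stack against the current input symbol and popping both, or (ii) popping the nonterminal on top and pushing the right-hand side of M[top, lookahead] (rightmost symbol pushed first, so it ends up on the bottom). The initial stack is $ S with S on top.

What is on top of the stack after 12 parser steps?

R

      Stack  Input        Action
   1  $ S    b f b f b $  expand S -> b R
   2  $ R b  b f b f b $  match b
   3  $ R    f b f b $    expand R -> A S
   4  $ S A  f b f b $    expand A -> f
   5  $ S f  f b f b $    match f
   6  $ S    b f b $      expand S -> b R
   7  $ R b  b f b $      match b
   8  $ R    f b $        expand R -> A S
   9  $ S A  f b $        expand A -> f
  10  $ S f  f b $        match f
  11  $ S    b $          expand S -> b R
  12  $ R b  b $          match b
Stack after step 12: $ R (top = R).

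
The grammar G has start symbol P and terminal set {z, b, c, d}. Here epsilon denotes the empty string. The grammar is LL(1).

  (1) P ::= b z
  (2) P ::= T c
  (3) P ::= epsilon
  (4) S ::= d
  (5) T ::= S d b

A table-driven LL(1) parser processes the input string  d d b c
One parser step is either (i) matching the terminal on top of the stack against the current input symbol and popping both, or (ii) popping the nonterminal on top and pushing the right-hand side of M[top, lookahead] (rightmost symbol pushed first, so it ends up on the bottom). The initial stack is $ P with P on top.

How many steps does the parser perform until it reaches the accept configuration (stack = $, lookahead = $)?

7

     Stack      Input      Action
  1  $ P        d d b c $  expand P ::= T c
  2  $ c T      d d b c $  expand T ::= S d b
  3  $ c b d S  d d b c $  expand S ::= d
  4  $ c b d d  d d b c $  match d
  5  $ c b d    d b c $    match d
  6  $ c b      b c $      match b
  7  $ c        c $        match c
Accept reached after 7 steps.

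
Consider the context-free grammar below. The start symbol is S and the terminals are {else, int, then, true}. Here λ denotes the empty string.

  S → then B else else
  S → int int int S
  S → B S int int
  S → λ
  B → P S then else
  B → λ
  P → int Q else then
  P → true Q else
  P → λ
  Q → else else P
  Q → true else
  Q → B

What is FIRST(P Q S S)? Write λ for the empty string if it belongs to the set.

FIRST(P) = {λ, int, true}
FIRST(S) = {λ, int, then, true}  (via B S int int)
FIRST(B) = {λ, int, then, true}  (via P S then else)
FIRST(Q) = {λ, else, int, then, true}  (via B)
FIRST(P Q S S): take FIRST of each symbol in turn, carrying on past any symbol whose FIRST contains λ; result {λ, else, int, then, true}.

{λ, else, int, then, true}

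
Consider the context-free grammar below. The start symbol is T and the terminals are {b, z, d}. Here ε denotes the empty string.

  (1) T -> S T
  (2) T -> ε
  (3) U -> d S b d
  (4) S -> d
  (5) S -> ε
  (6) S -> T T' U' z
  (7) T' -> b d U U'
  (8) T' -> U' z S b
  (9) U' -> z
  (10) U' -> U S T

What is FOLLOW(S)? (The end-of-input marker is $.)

{$, b, d, z}

FIRST(U) = {d}
FIRST(U') = {d, z}  (via U S T)
FIRST(T') = {b, d, z}  (via U' z S b)
FIRST(T) = {ε, b, d, z}  (via S T)
FIRST(S) = {ε, b, d, z}  (via T T' U' z)
FOLLOW(T) includes $ since T is the start symbol.
FOLLOW(T'): in S->T T' U' z, T' is followed by U' z with FIRST {d, z}. Thus FOLLOW(T') = {d, z}.
FOLLOW(U'): in S->T T' U' z, U' is followed by z with FIRST {z}; in T'->b d U U', the suffix after U' is empty, so FOLLOW(U') ⊇ FOLLOW(T') = {d, z}; in T'->U' z S b, U' is followed by z S b with FIRST {z}. Thus FOLLOW(U') = {d, z}.
FOLLOW(T): in T->S T, the suffix after T is empty (adds nothing new); in S->T T' U' z, T is followed by T' U' z with FIRST {b, d, z}; in U'->U S T, the suffix after T is empty, so FOLLOW(T) ⊇ FOLLOW(U') = {d, z}. Thus FOLLOW(T) = {$, b, d, z}.
FOLLOW(U): in T'->b d U U', U is followed by U' with FIRST {d, z}; in U'->U S T, U is followed by S T with FIRST {ε, b, d, z}; in U'->U S T, the suffix after U is nullable, so FOLLOW(U) ⊇ FOLLOW(U') = {d, z}. Thus FOLLOW(U) = {b, d, z}.
FOLLOW(S): in T->S T, S is followed by T with FIRST {ε, b, d, z}; in T->S T, the suffix after S is nullable, so FOLLOW(S) ⊇ FOLLOW(T) = {$, b, d, z}; in U->d S b d, S is followed by b d with FIRST {b}; in T'->U' z S b, S is followed by b with FIRST {b}; in U'->U S T, S is followed by T with FIRST {ε, b, d, z}; in U'->U S T, the suffix after S is nullable, so FOLLOW(S) ⊇ FOLLOW(U') = {d, z}. Thus FOLLOW(S) = {$, b, d, z}.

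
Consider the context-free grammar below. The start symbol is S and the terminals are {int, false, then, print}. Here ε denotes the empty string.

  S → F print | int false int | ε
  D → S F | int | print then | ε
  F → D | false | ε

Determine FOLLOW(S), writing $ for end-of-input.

{$, false, int, print}

FIRST(S): from S→F print we get {false, int, print}; from S→int false int we get {int}; from S→ε we get {ε}. So FIRST(S) = {ε, false, int, print}.
FIRST(D): from D→S F we get {ε, false, int, print}; from D→int we get {int}; from D→print then we get {print}; from D→ε we get {ε}. So FIRST(D) = {ε, false, int, print}.
FIRST(F): from F→D we get {ε, false, int, print}; from F→false we get {false}; from F→ε we get {ε}. So FIRST(F) = {ε, false, int, print}.
FOLLOW(S) includes $ since S is the start symbol.
FOLLOW(S): in D→S F, S is followed by F with FIRST {ε, false, int, print}; in D→S F, the suffix after S is nullable, so FOLLOW(S) ⊇ FOLLOW(D) = {print}. Thus FOLLOW(S) = {$, false, int, print}.
FOLLOW(D): in F→D, the suffix after D is empty, so FOLLOW(D) ⊇ FOLLOW(F) = {print}. Thus FOLLOW(D) = {print}.
FOLLOW(F): in S→F print, F is followed by print with FIRST {print}; in D→S F, the suffix after F is empty, so FOLLOW(F) ⊇ FOLLOW(D) = {print}. Thus FOLLOW(F) = {print}.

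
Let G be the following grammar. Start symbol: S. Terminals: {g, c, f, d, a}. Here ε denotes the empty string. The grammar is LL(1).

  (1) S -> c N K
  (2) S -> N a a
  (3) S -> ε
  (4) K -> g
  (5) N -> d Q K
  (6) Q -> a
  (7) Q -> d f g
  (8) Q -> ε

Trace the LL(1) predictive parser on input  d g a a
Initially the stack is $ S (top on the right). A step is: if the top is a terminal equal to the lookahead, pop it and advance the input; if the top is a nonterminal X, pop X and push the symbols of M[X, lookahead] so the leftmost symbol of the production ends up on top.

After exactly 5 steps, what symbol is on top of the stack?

     Stack        Input      Action
  1  $ S          d g a a $  expand S -> N a a
  2  $ a a N      d g a a $  expand N -> d Q K
  3  $ a a K Q d  d g a a $  match d
  4  $ a a K Q    g a a $    expand Q -> ε
  5  $ a a K      g a a $    expand K -> g
Stack after step 5: $ a a g (top = g).

g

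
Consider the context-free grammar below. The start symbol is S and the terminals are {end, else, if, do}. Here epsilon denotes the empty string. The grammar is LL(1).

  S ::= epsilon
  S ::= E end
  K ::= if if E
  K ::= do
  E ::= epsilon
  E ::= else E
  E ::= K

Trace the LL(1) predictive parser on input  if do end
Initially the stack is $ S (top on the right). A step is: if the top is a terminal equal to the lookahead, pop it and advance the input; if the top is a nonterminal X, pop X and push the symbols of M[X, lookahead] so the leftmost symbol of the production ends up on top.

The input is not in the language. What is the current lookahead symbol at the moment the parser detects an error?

step 1: stack=$ S  input=if do end $  — expand S ::= E end
step 2: stack=$ end E  input=if do end $  — expand E ::= K
step 3: stack=$ end K  input=if do end $  — expand K ::= if if E
step 4: stack=$ end E if if  input=if do end $  — match if
step 5: stack=$ end E if  input=do end $  — error: top is terminal if but lookahead is do

do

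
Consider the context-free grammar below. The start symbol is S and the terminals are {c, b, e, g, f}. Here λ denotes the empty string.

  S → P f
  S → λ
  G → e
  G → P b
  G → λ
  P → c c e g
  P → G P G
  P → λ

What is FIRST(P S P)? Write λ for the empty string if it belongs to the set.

FIRST(S) = {λ, b, c, e, f}  (via P f)
FIRST(G) = {λ, b, c, e}  (via P b)
FIRST(P) = {λ, b, c, e}  (via G P G)
FIRST(P S P): take FIRST of each symbol in turn, carrying on past any symbol whose FIRST contains λ; result {λ, b, c, e, f}.

{λ, b, c, e, f}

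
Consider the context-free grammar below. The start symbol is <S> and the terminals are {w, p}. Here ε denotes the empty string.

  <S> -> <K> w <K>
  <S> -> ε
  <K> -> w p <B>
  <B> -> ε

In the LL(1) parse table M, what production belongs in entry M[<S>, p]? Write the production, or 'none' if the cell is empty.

none

FIRST(<K>): from <K>->w p <B> we get {w}. So FIRST(<K>) = {w}.
FIRST(<B>): from <B>->ε we get {ε}. So FIRST(<B>) = {ε}.
FIRST(<S>): from <S>-><K> w <K> we get {w}; from <S>->ε we get {ε}. So FIRST(<S>) = {ε, w}.
FOLLOW(<S>) includes $ since <S> is the start symbol.
FOLLOW(<S>): <S> appears on no right-hand side. Thus FOLLOW(<S>) = {$}.
For <S> -> <K> w <K>: FIRST(<K> w <K>) = {w}, so it goes in M[<S>, t] for t ∈ {w}.
For <S> -> ε: FIRST(ε) = {ε}, so it goes in M[<S>, t] for t ∈ {}; since ε ∈ FIRST, also for every t ∈ FOLLOW(<S>) = {$}.
None of these place a production in M[<S>, p].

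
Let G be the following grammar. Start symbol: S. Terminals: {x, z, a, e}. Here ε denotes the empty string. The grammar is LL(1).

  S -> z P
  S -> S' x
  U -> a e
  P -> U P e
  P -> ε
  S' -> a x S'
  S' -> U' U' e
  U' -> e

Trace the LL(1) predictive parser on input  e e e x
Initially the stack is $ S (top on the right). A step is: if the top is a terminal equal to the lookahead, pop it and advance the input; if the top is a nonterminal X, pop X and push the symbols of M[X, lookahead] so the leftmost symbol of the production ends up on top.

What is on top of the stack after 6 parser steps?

step 1: stack=$ S  input=e e e x $  — expand S -> S' x
step 2: stack=$ x S'  input=e e e x $  — expand S' -> U' U' e
step 3: stack=$ x e U' U'  input=e e e x $  — expand U' -> e
step 4: stack=$ x e U' e  input=e e e x $  — match e
step 5: stack=$ x e U'  input=e e x $  — expand U' -> e
step 6: stack=$ x e e  input=e e x $  — match e
Stack after step 6: $ x e (top = e).

e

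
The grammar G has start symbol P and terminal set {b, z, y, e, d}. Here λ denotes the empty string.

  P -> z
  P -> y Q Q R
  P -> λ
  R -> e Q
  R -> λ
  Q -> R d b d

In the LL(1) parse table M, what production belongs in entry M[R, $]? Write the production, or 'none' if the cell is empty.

FIRST(P) = {λ, y, z}
FIRST(R) = {λ, e}
FIRST(Q) = {d, e}  (via R d b d)
FOLLOW(P) includes $ since P is the start symbol.
FOLLOW(P): P appears on no right-hand side. Thus FOLLOW(P) = {$}.
FOLLOW(R): in P->y Q Q R, the suffix after R is empty, so FOLLOW(R) ⊇ FOLLOW(P) = {$}; in Q->R d b d, R is followed by d b d with FIRST {d}. Thus FOLLOW(R) = {$, d}.
For R -> e Q: FIRST(e Q) = {e}, so it goes in M[R, t] for t ∈ {e}.
For R -> λ: FIRST(λ) = {λ}, so it goes in M[R, t] for t ∈ {}; since λ ∈ FIRST, also for every t ∈ FOLLOW(R) = {$, d}.

R -> λ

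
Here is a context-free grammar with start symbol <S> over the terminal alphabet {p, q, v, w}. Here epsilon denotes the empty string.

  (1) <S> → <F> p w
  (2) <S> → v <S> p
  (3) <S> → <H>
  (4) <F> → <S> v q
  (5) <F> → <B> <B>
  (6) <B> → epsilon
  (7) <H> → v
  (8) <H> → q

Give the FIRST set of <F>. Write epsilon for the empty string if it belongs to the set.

{epsilon, p, q, v}

FIRST(<B>): from <B>→epsilon we get {epsilon}. So FIRST(<B>) = {epsilon}.
FIRST(<H>): from <H>→v we get {v}; from <H>→q we get {q}. So FIRST(<H>) = {q, v}.
FIRST(<S>): from <S>→<F> p w we get {p, q, v}; from <S>→v <S> p we get {v}; from <S>→<H> we get {q, v}. So FIRST(<S>) = {p, q, v}.
FIRST(<F>): from <F>→<S> v q we get {p, q, v}; from <F>→<B> <B> we get {epsilon}. So FIRST(<F>) = {epsilon, p, q, v}.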